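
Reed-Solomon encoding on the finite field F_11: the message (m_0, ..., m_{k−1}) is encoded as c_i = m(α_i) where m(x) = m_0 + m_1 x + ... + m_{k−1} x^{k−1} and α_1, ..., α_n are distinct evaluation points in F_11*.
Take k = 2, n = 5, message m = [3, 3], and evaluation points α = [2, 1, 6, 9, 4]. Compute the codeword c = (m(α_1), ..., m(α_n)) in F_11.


c = [9, 6, 10, 8, 4]

Message polynomial: m(x) = 3 + 3·x (mod 11).
For each evaluation point α_i, compute m(α_i) mod 11:
  α_1 = 2: Horner steps 3 → 9, so m(2) = 9.
  α_2 = 1: Horner steps 3 → 6, so m(1) = 6.
  α_3 = 6: Horner steps 3 → 10, so m(6) = 10.
  α_4 = 9: Horner steps 3 → 8, so m(9) = 8.
  α_5 = 4: Horner steps 3 → 4, so m(4) = 4.
Codeword c = [9, 6, 10, 8, 4] ∈ F_11^5.


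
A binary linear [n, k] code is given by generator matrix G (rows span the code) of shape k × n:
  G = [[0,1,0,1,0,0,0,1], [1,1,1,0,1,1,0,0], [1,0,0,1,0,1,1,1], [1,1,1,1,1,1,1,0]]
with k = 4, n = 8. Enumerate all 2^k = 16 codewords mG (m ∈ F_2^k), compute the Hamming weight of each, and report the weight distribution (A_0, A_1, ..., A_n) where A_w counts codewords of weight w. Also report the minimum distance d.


Weight distribution: A_0 = 1, A_2 = 1, A_3 = 5, A_4 = 3, A_5 = 2, A_6 = 3, A_7 = 1. Minimum distance d = 2.

Enumerate all 2^4 = 16 messages m ∈ F_2^4.
For each, compute codeword c = mG in F_2^8, then tally its weight.
  m = 0000 → c = 00000000, weight = 0.
  m = 1000 → c = 01010001, weight = 3.
  m = 0100 → c = 11101100, weight = 5.
  m = 1100 → c = 10111101, weight = 6.
  m = 0010 → c = 10010111, weight = 5.
  m = 1010 → c = 11000110, weight = 4.
  m = 0110 → c = 01111011, weight = 6.
  m = 1110 → c = 00101010, weight = 3.
  m = 0001 → c = 11111110, weight = 7.
  m = 1001 → c = 10101111, weight = 6.
  m = 0101 → c = 00010010, weight = 2.
  m = 1101 → c = 01000011, weight = 3.
  m = 0011 → c = 01101001, weight = 4.
  m = 1011 → c = 00111000, weight = 3.
  m = 0111 → c = 10000101, weight = 3.
  m = 1111 → c = 11010100, weight = 4.
Tally weights:
  weight 0: 1 codewords.
  weight 2: 1 codewords.
  weight 3: 5 codewords.
  weight 4: 3 codewords.
  weight 5: 2 codewords.
  weight 6: 3 codewords.
  weight 7: 1 codewords.
Minimum distance d = smallest w > 0 with A_w > 0 = 2.
Sanity: Σ A_w = 16 = 2^4 = 16 ✓.


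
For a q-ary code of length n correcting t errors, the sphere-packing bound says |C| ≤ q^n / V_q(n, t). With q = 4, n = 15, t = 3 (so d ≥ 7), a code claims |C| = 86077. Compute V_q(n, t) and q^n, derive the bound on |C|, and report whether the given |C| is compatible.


V_q(n, t) = 13276, q^n = 1073741824, Hamming bound = 80878, |C| = 86077 > bound (violated).

Step 1: Compute V_q(n, t) = Σ_{j=0}^3 C(n, j) (q−1)^j.
  j = 0: C(15,0)·(3)^0 = 1·1 = 1.
  j = 1: C(15,1)·(3)^1 = 15·3 = 45.
  j = 2: C(15,2)·(3)^2 = 105·9 = 945.
  j = 3: C(15,3)·(3)^3 = 455·27 = 12285.
  V_q(n, t) = 1 + 45 + 945 + 12285 = 13276.
Step 2: q^n = 4^15 = 1073741824.
Step 3: Hamming bound ⌊q^n / V_q(n,t)⌋ = ⌊1073741824/13276⌋ = 80878.
Step 4: Compare |C| = 86077 to 80878: violated.
The claimed |C| lies above the Hamming bound, so no 4-ary code of length 15 with d ≥ 7 can have 86077 codewords.


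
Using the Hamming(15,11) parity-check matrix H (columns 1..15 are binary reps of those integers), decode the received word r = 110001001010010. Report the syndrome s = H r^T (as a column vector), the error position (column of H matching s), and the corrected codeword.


s = (1, 0, 0, 1)^T, error position = 9, corrected codeword c = 110001000010010

Compute s = H r^T mod 2 one row at a time:
  s_1 = 0 + 1 + 0 + 1 + 0 + 0 + 1 + 0 = 3 ≡ 1 (mod 2).
  s_2 = 0 + 0 + 1 + 0 + 0 + 0 + 1 + 0 = 2 ≡ 0 (mod 2).
  s_3 = 1 + 0 + 1 + 0 + 0 + 1 + 1 + 0 = 4 ≡ 0 (mod 2).
  s_4 = 1 + 0 + 0 + 0 + 1 + 1 + 0 + 0 = 3 ≡ 1 (mod 2).
s = (1, 0, 0, 1)^T — this equals column 9 of H (binary 1001), so error is at position 9.
Correct: flip bit 9 of r = 110001001010010 to get c = 110001000010010.


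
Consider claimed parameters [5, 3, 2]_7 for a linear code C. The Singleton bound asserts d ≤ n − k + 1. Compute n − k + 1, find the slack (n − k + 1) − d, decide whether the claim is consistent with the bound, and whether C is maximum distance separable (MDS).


Singleton RHS = n − k + 1 = 3, slack = 1, bound satisfied, not MDS.

Singleton bound: d ≤ n − k + 1.
Here n = 5, k = 3, so n − k + 1 = 3.
Given d = 2, check d ≤ 3: YES.
Slack = (n − k + 1) − d = 1.
The code is NOT MDS (slack = 1 > 0).
Description: the claimed parameters are [5, 3, 2]_7; such a code would be non-MDS.


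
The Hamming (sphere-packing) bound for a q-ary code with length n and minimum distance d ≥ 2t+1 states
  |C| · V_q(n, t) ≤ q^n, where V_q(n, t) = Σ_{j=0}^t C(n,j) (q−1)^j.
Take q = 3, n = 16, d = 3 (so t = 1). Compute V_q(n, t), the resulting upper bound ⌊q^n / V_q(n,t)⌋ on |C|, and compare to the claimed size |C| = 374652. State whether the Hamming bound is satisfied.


V_q(n, t) = 33, q^n = 43046721, Hamming bound = 1304446, |C| = 374652 ≤ bound (satisfied).

Step 1: Compute V_q(n, t) = Σ_{j=0}^1 C(n, j) (q−1)^j.
  j = 0: C(16,0)·(2)^0 = 1·1 = 1.
  j = 1: C(16,1)·(2)^1 = 16·2 = 32.
  V_q(n, t) = 1 + 32 = 33.
Step 2: q^n = 3^16 = 43046721.
Step 3: Hamming bound ⌊q^n / V_q(n,t)⌋ = ⌊43046721/33⌋ = 1304446.
Step 4: Compare |C| = 374652 to 1304446: satisfied.
The claimed |C| lies below the Hamming bound.


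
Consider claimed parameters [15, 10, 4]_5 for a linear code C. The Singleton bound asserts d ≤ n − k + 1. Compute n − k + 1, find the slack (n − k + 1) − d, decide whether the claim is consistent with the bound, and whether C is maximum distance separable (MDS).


Singleton RHS = n − k + 1 = 6, slack = 2, bound satisfied, not MDS.

Singleton bound: d ≤ n − k + 1.
Here n = 15, k = 10, so n − k + 1 = 6.
Given d = 4, check d ≤ 6: YES.
Slack = (n − k + 1) − d = 2.
The code is NOT MDS (slack = 2 > 0).
Description: the claimed parameters are [15, 10, 4]_5; such a code would be non-MDS.


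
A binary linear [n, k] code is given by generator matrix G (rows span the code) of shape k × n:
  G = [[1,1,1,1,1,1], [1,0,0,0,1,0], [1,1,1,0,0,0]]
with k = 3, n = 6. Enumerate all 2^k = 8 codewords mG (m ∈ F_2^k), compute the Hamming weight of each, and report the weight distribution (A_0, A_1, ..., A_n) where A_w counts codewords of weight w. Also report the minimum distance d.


Weight distribution: A_0 = 1, A_2 = 1, A_3 = 4, A_4 = 1, A_6 = 1. Minimum distance d = 2.

Enumerate all 2^3 = 8 messages m ∈ F_2^3.
For each, compute codeword c = mG in F_2^6, then tally its weight.
  m = 000 → c = 000000, weight = 0.
  m = 100 → c = 111111, weight = 6.
  m = 010 → c = 100010, weight = 2.
  m = 110 → c = 011101, weight = 4.
  m = 001 → c = 111000, weight = 3.
  m = 101 → c = 000111, weight = 3.
  m = 011 → c = 011010, weight = 3.
  m = 111 → c = 100101, weight = 3.
Tally weights:
  weight 0: 1 codewords.
  weight 2: 1 codewords.
  weight 3: 4 codewords.
  weight 4: 1 codewords.
  weight 6: 1 codewords.
Minimum distance d = smallest w > 0 with A_w > 0 = 2.
Sanity: Σ A_w = 8 = 2^3 = 8 ✓.


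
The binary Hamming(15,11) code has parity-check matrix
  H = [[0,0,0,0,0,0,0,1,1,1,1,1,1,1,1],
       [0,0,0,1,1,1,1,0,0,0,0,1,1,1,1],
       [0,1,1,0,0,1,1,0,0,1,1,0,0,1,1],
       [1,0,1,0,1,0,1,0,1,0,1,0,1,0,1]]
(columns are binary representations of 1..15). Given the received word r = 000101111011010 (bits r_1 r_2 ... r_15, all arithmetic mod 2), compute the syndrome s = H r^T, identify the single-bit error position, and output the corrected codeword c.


s = (1, 1, 0, 1)^T, error position = 13, corrected codeword c = 000101111011110

Compute s = H r^T mod 2 one row at a time:
  s_1 = 1 + 1 + 0 + 1 + 1 + 0 + 1 + 0 = 5 ≡ 1 (mod 2).
  s_2 = 1 + 0 + 1 + 1 + 1 + 0 + 1 + 0 = 5 ≡ 1 (mod 2).
  s_3 = 0 + 0 + 1 + 1 + 0 + 1 + 1 + 0 = 4 ≡ 0 (mod 2).
  s_4 = 0 + 0 + 0 + 1 + 1 + 1 + 0 + 0 = 3 ≡ 1 (mod 2).
s = (1, 1, 0, 1)^T — this equals column 13 of H (binary 1101), so error is at position 13.
Correct: flip bit 13 of r = 000101111011010 to get c = 000101111011110.


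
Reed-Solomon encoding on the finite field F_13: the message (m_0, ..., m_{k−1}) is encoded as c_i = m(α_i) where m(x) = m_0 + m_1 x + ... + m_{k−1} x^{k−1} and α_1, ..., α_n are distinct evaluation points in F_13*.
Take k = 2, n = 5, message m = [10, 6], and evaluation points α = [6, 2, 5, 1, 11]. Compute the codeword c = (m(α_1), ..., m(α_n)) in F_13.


c = [7, 9, 1, 3, 11]

Message polynomial: m(x) = 10 + 6·x (mod 13).
For each evaluation point α_i, compute m(α_i) mod 13:
  α_1 = 6: Horner steps 6 → 7, so m(6) = 7.
  α_2 = 2: Horner steps 6 → 9, so m(2) = 9.
  α_3 = 5: Horner steps 6 → 1, so m(5) = 1.
  α_4 = 1: Horner steps 6 → 3, so m(1) = 3.
  α_5 = 11: Horner steps 6 → 11, so m(11) = 11.
Codeword c = [7, 9, 1, 3, 11] ∈ F_13^5.


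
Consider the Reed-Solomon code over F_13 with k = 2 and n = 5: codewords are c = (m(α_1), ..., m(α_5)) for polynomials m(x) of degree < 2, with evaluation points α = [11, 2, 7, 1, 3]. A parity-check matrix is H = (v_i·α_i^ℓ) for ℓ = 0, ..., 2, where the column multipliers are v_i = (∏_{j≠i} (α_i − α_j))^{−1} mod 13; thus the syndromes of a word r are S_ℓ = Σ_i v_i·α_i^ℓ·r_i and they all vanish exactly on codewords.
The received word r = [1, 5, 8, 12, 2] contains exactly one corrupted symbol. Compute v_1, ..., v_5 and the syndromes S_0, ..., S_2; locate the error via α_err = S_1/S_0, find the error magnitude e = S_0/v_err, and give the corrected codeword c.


S = (9, 5, 10), error at position 2, error magnitude e = 11, c = [1, 7, 8, 12, 2].

Step 1: column multipliers v_i = (∏_{j≠i}(α_i − α_j))^{−1} mod 13.
  i = 1 (α = 11): (11−2)(11−7)(11−1)(11−3) = 9·4·10·8 = 2880 ≡ 7, so v_1 = 7^{−1} = 2 (mod 13).
  i = 2 (α = 2): (2−11)(2−7)(2−1)(2−3) = (−9)·(−5)·1·(−1) = −45 ≡ 7, so v_2 = 7^{−1} = 2 (mod 13).
  i = 3 (α = 7): (7−11)(7−2)(7−1)(7−3) = (−4)·5·6·4 = −480 ≡ 1, so v_3 = 1^{−1} = 1 (mod 13).
  i = 4 (α = 1): (1−11)(1−2)(1−7)(1−3) = (−10)·(−1)·(−6)·(−2) = 120 ≡ 3, so v_4 = 3^{−1} = 9 (mod 13).
  i = 5 (α = 3): (3−11)(3−2)(3−7)(3−1) = (−8)·1·(−4)·2 = 64 ≡ 12, so v_5 = 12^{−1} = 12 (mod 13).
  v = [2, 2, 1, 9, 12].
Step 2: syndromes of r = [1, 5, 8, 12, 2] (all sums mod 13).
  S_0 = Σ v_i r_i = 2·1 + 2·5 + 1·8 + 9·12 + 12·2 = 152 ≡ 9.
  S_1 = Σ v_i α_i r_i = 2·11·1 + 2·2·5 + 1·7·8 + 9·1·12 + 12·3·2 = 278 ≡ 5.
  α_i^2 mod 13 = [4, 4, 10, 1, 9].
  S_2 = Σ v_i α_i^2 r_i = 2·4·1 + 2·4·5 + 1·10·8 + 9·1·12 + 12·9·2 = 452 ≡ 10.
  S = (9, 5, 10) ≠ 0, so r is not a codeword (an error is present).
Step 3: locate the error. For a single error e at position i, S_ℓ = v_i·e·α_i^ℓ, so α_err = S_1/S_0.
  S_0^{−1} = 9^{−1} = 3 (mod 13), so α_err = 5·3 = 15 ≡ 2 = α_2. Error position i = 2.
  Consistency check: S_2/S_1 = 10·8 = 80 ≡ 2 = α_err ✓ (single-error assumption holds).
Step 4: error magnitude e = S_0/v_2 = S_0·∏_{j≠2}(α_2 − α_j) = 9·7 = 63 ≡ 11 (mod 13).
Step 5: correct position 2: c_2 = r_2 − e = 5 − 11 ≡ 7 (mod 13). Hence c = [1, 7, 8, 12, 2].
  Check: interpolating c through the α_i gives m(x) = 4 + 8·x (degree < 2) with m(α_i) = c_i for every i, so c is indeed a codeword.


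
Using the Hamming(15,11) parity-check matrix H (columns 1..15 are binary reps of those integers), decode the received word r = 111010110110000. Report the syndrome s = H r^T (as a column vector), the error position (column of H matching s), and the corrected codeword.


s = (1, 0, 1, 1)^T, error position = 11, corrected codeword c = 111010110100000

Compute s = H r^T mod 2 one row at a time:
  s_1 = 1 + 0 + 1 + 1 + 0 + 0 + 0 + 0 = 3 ≡ 1 (mod 2).
  s_2 = 0 + 1 + 0 + 1 + 0 + 0 + 0 + 0 = 2 ≡ 0 (mod 2).
  s_3 = 1 + 1 + 0 + 1 + 1 + 1 + 0 + 0 = 5 ≡ 1 (mod 2).
  s_4 = 1 + 1 + 1 + 1 + 0 + 1 + 0 + 0 = 5 ≡ 1 (mod 2).
s = (1, 0, 1, 1)^T — this equals column 11 of H (binary 1011), so error is at position 11.
Correct: flip bit 11 of r = 111010110110000 to get c = 111010110100000.


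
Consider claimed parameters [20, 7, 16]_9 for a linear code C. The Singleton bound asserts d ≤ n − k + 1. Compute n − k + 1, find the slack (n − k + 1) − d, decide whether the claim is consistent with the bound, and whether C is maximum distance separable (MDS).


Singleton RHS = n − k + 1 = 14, slack = -2, bound violated (no such code; not MDS).

Singleton bound: d ≤ n − k + 1.
Here n = 20, k = 7, so n − k + 1 = 14.
Given d = 16, check d ≤ 14: NO.
Slack = (n − k + 1) − d = -2.
The slack is negative: d = 16 exceeds n − k + 1 = 14 by 2, so the Singleton bound is violated and no linear [20, 7, 16]_9 code can exist. In particular it is not MDS (MDS requires d = n − k + 1 exactly).
Description: the claimed parameters are [20, 7, 16]_9; such a code would be impossible (violates the Singleton bound).


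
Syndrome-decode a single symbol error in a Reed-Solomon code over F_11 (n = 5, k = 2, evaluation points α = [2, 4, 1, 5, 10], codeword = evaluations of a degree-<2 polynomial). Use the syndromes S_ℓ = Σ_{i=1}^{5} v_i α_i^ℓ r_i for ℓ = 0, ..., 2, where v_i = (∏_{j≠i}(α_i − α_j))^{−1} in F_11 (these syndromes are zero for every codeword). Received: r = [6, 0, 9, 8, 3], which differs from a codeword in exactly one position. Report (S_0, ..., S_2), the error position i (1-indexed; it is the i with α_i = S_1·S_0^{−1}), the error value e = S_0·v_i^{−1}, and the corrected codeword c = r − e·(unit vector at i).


S = (8, 3, 8), error at position 5, error magnitude e = 10, c = [6, 0, 9, 8, 4].

Step 1: column multipliers v_i = (∏_{j≠i}(α_i − α_j))^{−1} mod 11.
  i = 1 (α = 2): (2−4)(2−1)(2−5)(2−10) = (−2)·1·(−3)·(−8) = −48 ≡ 7, so v_1 = 7^{−1} = 8 (mod 11).
  i = 2 (α = 4): (4−2)(4−1)(4−5)(4−10) = 2·3·(−1)·(−6) = 36 ≡ 3, so v_2 = 3^{−1} = 4 (mod 11).
  i = 3 (α = 1): (1−2)(1−4)(1−5)(1−10) = (−1)·(−3)·(−4)·(−9) = 108 ≡ 9, so v_3 = 9^{−1} = 5 (mod 11).
  i = 4 (α = 5): (5−2)(5−4)(5−1)(5−10) = 3·1·4·(−5) = −60 ≡ 6, so v_4 = 6^{−1} = 2 (mod 11).
  i = 5 (α = 10): (10−2)(10−4)(10−1)(10−5) = 8·6·9·5 = 2160 ≡ 4, so v_5 = 4^{−1} = 3 (mod 11).
  v = [8, 4, 5, 2, 3].
Step 2: syndromes of r = [6, 0, 9, 8, 3] (all sums mod 11).
  S_0 = Σ v_i r_i = 8·6 + 4·0 + 5·9 + 2·8 + 3·3 = 118 ≡ 8.
  S_1 = Σ v_i α_i r_i = 8·2·6 + 4·4·0 + 5·1·9 + 2·5·8 + 3·10·3 = 311 ≡ 3.
  α_i^2 mod 11 = [4, 5, 1, 3, 1].
  S_2 = Σ v_i α_i^2 r_i = 8·4·6 + 4·5·0 + 5·1·9 + 2·3·8 + 3·1·3 = 294 ≡ 8.
  S = (8, 3, 8) ≠ 0, so r is not a codeword (an error is present).
Step 3: locate the error. For a single error e at position i, S_ℓ = v_i·e·α_i^ℓ, so α_err = S_1/S_0.
  S_0^{−1} = 8^{−1} = 7 (mod 11), so α_err = 3·7 = 21 ≡ 10 = α_5. Error position i = 5.
  Consistency check: S_2/S_1 = 8·4 = 32 ≡ 10 = α_err ✓ (single-error assumption holds).
Step 4: error magnitude e = S_0/v_5 = S_0·∏_{j≠5}(α_5 − α_j) = 8·4 = 32 ≡ 10 (mod 11).
Step 5: correct position 5: c_5 = r_5 − e = 3 − 10 ≡ 4 (mod 11). Hence c = [6, 0, 9, 8, 4].
  Check: interpolating c through the α_i gives m(x) = 1 + 8·x (degree < 2) with m(α_i) = c_i for every i, so c is indeed a codeword.


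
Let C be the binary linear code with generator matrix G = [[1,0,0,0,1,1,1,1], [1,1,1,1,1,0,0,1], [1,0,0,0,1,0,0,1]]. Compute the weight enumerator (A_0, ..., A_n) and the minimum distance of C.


Weight distribution: A_0 = 1, A_2 = 1, A_3 = 2, A_5 = 2, A_6 = 1, A_8 = 1. Minimum distance d = 2.

Enumerate all 2^3 = 8 messages m ∈ F_2^3.
For each, compute codeword c = mG in F_2^8, then tally its weight.
  m = 000 → c = 00000000, weight = 0.
  m = 100 → c = 10001111, weight = 5.
  m = 010 → c = 11111001, weight = 6.
  m = 110 → c = 01110110, weight = 5.
  m = 001 → c = 10001001, weight = 3.
  m = 101 → c = 00000110, weight = 2.
  m = 011 → c = 01110000, weight = 3.
  m = 111 → c = 11111111, weight = 8.
Tally weights:
  weight 0: 1 codewords.
  weight 2: 1 codewords.
  weight 3: 2 codewords.
  weight 5: 2 codewords.
  weight 6: 1 codewords.
  weight 8: 1 codewords.
Minimum distance d = smallest w > 0 with A_w > 0 = 2.
Sanity: Σ A_w = 8 = 2^3 = 8 ✓.


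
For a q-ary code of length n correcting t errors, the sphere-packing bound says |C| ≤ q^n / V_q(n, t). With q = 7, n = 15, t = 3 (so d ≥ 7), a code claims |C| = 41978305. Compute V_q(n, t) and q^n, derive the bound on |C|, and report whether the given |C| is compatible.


V_q(n, t) = 102151, q^n = 4747561509943, Hamming bound = 46475918, |C| = 41978305 ≤ bound (satisfied).

Step 1: Compute V_q(n, t) = Σ_{j=0}^3 C(n, j) (q−1)^j.
  j = 0: C(15,0)·(6)^0 = 1·1 = 1.
  j = 1: C(15,1)·(6)^1 = 15·6 = 90.
  j = 2: C(15,2)·(6)^2 = 105·36 = 3780.
  j = 3: C(15,3)·(6)^3 = 455·216 = 98280.
  V_q(n, t) = 1 + 90 + 3780 + 98280 = 102151.
Step 2: q^n = 7^15 = 4747561509943.
Step 3: Hamming bound ⌊q^n / V_q(n,t)⌋ = ⌊4747561509943/102151⌋ = 46475918.
Step 4: Compare |C| = 41978305 to 46475918: satisfied.
The claimed |C| lies below the Hamming bound.


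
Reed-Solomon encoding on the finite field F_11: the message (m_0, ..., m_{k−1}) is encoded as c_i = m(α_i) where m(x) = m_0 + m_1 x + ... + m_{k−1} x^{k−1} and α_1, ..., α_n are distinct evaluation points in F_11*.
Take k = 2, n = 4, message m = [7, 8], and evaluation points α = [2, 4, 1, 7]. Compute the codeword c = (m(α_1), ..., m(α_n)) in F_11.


c = [1, 6, 4, 8]

Message polynomial: m(x) = 7 + 8·x (mod 11).
For each evaluation point α_i, compute m(α_i) mod 11:
  α_1 = 2: Horner steps 8 → 1, so m(2) = 1.
  α_2 = 4: Horner steps 8 → 6, so m(4) = 6.
  α_3 = 1: Horner steps 8 → 4, so m(1) = 4.
  α_4 = 7: Horner steps 8 → 8, so m(7) = 8.
Codeword c = [1, 6, 4, 8] ∈ F_11^4.


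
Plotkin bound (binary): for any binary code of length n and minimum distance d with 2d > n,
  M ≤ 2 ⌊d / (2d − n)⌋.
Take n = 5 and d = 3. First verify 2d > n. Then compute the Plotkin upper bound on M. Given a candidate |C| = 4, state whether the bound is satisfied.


Plotkin bound M ≤ 6; given |C| = 4 ≤ bound (satisfied).

Check applicability: 2d = 6, n = 5.
2d − n = 1 > 0, so Plotkin applies.
Compute d/(2d−n) = 3/1 ≈ 3.0000.
⌊d/(2d−n)⌋ = 3.
Plotkin bound: M ≤ 2·3 = 6.
Given |C| = 4, check: satisfied.
This |C| is below the Plotkin bound.


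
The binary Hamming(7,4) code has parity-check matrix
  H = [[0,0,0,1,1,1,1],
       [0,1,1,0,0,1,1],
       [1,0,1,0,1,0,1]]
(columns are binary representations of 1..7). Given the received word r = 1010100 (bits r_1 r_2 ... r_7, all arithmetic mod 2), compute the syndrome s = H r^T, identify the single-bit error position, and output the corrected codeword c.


s = (1, 1, 1)^T, error position = 7, corrected codeword c = 1010101

Compute s = H r^T mod 2 one row at a time:
  s_1 = 0 + 1 + 0 + 0 = 1 ≡ 1 (mod 2).
  s_2 = 0 + 1 + 0 + 0 = 1 ≡ 1 (mod 2).
  s_3 = 1 + 1 + 1 + 0 = 3 ≡ 1 (mod 2).
s = (1, 1, 1)^T — this equals column 7 of H (binary 111), so error is at position 7.
Correct: flip bit 7 of r = 1010100 to get c = 1010101.


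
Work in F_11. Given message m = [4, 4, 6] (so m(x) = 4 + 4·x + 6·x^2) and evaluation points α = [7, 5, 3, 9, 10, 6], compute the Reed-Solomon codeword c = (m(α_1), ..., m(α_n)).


c = [7, 9, 4, 9, 6, 2]

Message polynomial: m(x) = 4 + 4·x + 6·x^2 (mod 11).
For each evaluation point α_i, compute m(α_i) mod 11:
  α_1 = 7: Horner steps 6 → 2 → 7, so m(7) = 7.
  α_2 = 5: Horner steps 6 → 1 → 9, so m(5) = 9.
  α_3 = 3: Horner steps 6 → 0 → 4, so m(3) = 4.
  α_4 = 9: Horner steps 6 → 3 → 9, so m(9) = 9.
  α_5 = 10: Horner steps 6 → 9 → 6, so m(10) = 6.
  α_6 = 6: Horner steps 6 → 7 → 2, so m(6) = 2.
Codeword c = [7, 9, 4, 9, 6, 2] ∈ F_11^6.


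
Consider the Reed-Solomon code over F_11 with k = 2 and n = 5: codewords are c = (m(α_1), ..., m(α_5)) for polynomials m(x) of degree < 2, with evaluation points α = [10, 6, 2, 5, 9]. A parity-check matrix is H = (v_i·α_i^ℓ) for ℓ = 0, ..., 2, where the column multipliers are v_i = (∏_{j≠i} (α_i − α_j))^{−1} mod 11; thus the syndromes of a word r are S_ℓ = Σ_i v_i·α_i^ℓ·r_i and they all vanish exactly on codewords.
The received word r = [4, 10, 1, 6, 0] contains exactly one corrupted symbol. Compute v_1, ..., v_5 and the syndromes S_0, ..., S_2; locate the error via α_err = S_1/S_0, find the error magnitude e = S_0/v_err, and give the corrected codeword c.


S = (7, 3, 6), error at position 3, error magnitude e = 7, c = [4, 10, 5, 6, 0].

Step 1: column multipliers v_i = (∏_{j≠i}(α_i − α_j))^{−1} mod 11.
  i = 1 (α = 10): (10−6)(10−2)(10−5)(10−9) = 4·8·5·1 = 160 ≡ 6, so v_1 = 6^{−1} = 2 (mod 11).
  i = 2 (α = 6): (6−10)(6−2)(6−5)(6−9) = (−4)·4·1·(−3) = 48 ≡ 4, so v_2 = 4^{−1} = 3 (mod 11).
  i = 3 (α = 2): (2−10)(2−6)(2−5)(2−9) = (−8)·(−4)·(−3)·(−7) = 672 ≡ 1, so v_3 = 1^{−1} = 1 (mod 11).
  i = 4 (α = 5): (5−10)(5−6)(5−2)(5−9) = (−5)·(−1)·3·(−4) = −60 ≡ 6, so v_4 = 6^{−1} = 2 (mod 11).
  i = 5 (α = 9): (9−10)(9−6)(9−2)(9−5) = (−1)·3·7·4 = −84 ≡ 4, so v_5 = 4^{−1} = 3 (mod 11).
  v = [2, 3, 1, 2, 3].
Step 2: syndromes of r = [4, 10, 1, 6, 0] (all sums mod 11).
  S_0 = Σ v_i r_i = 2·4 + 3·10 + 1·1 + 2·6 + 3·0 = 51 ≡ 7.
  S_1 = Σ v_i α_i r_i = 2·10·4 + 3·6·10 + 1·2·1 + 2·5·6 + 3·9·0 = 322 ≡ 3.
  α_i^2 mod 11 = [1, 3, 4, 3, 4].
  S_2 = Σ v_i α_i^2 r_i = 2·1·4 + 3·3·10 + 1·4·1 + 2·3·6 + 3·4·0 = 138 ≡ 6.
  S = (7, 3, 6) ≠ 0, so r is not a codeword (an error is present).
Step 3: locate the error. For a single error e at position i, S_ℓ = v_i·e·α_i^ℓ, so α_err = S_1/S_0.
  S_0^{−1} = 7^{−1} = 8 (mod 11), so α_err = 3·8 = 24 ≡ 2 = α_3. Error position i = 3.
  Consistency check: S_2/S_1 = 6·4 = 24 ≡ 2 = α_err ✓ (single-error assumption holds).
Step 4: error magnitude e = S_0/v_3 = S_0·∏_{j≠3}(α_3 − α_j) = 7·1 = 7 ≡ 7 (mod 11).
Step 5: correct position 3: c_3 = r_3 − e = 1 − 7 ≡ 5 (mod 11). Hence c = [4, 10, 5, 6, 0].
  Check: interpolating c through the α_i gives m(x) = 8 + 4·x (degree < 2) with m(α_i) = c_i for every i, so c is indeed a codeword.


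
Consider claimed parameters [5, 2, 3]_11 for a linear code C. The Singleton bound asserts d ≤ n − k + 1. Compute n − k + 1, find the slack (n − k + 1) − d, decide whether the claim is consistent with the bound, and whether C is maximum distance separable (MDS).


Singleton RHS = n − k + 1 = 4, slack = 1, bound satisfied, not MDS.

Singleton bound: d ≤ n − k + 1.
Here n = 5, k = 2, so n − k + 1 = 4.
Given d = 3, check d ≤ 4: YES.
Slack = (n − k + 1) − d = 1.
The code is NOT MDS (slack = 1 > 0).
Description: the claimed parameters are [5, 2, 3]_11; such a code would be non-MDS.


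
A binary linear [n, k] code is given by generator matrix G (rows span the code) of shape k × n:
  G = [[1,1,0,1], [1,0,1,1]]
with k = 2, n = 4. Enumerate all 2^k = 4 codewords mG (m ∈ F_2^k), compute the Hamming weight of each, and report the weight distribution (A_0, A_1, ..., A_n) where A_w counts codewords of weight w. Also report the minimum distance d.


Weight distribution: A_0 = 1, A_2 = 1, A_3 = 2. Minimum distance d = 2.

Enumerate all 2^2 = 4 messages m ∈ F_2^2.
For each, compute codeword c = mG in F_2^4, then tally its weight.
  m = 00 → c = 0000, weight = 0.
  m = 10 → c = 1101, weight = 3.
  m = 01 → c = 1011, weight = 3.
  m = 11 → c = 0110, weight = 2.
Tally weights:
  weight 0: 1 codewords.
  weight 2: 1 codewords.
  weight 3: 2 codewords.
Minimum distance d = smallest w > 0 with A_w > 0 = 2.
Sanity: Σ A_w = 4 = 2^2 = 4 ✓.


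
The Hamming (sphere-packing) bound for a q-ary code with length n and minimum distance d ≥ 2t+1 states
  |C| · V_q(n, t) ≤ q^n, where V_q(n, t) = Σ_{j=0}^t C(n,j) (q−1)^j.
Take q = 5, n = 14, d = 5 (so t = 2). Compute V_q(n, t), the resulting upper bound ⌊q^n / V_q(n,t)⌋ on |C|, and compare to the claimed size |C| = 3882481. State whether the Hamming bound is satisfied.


V_q(n, t) = 1513, q^n = 6103515625, Hamming bound = 4034048, |C| = 3882481 ≤ bound (satisfied).

Step 1: Compute V_q(n, t) = Σ_{j=0}^2 C(n, j) (q−1)^j.
  j = 0: C(14,0)·(4)^0 = 1·1 = 1.
  j = 1: C(14,1)·(4)^1 = 14·4 = 56.
  j = 2: C(14,2)·(4)^2 = 91·16 = 1456.
  V_q(n, t) = 1 + 56 + 1456 = 1513.
Step 2: q^n = 5^14 = 6103515625.
Step 3: Hamming bound ⌊q^n / V_q(n,t)⌋ = ⌊6103515625/1513⌋ = 4034048.
Step 4: Compare |C| = 3882481 to 4034048: satisfied.
The claimed |C| lies below the Hamming bound.


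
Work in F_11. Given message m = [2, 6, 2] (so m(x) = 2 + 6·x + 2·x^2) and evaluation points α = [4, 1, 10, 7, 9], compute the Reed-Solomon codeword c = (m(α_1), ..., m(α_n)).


c = [3, 10, 9, 10, 9]

Message polynomial: m(x) = 2 + 6·x + 2·x^2 (mod 11).
For each evaluation point α_i, compute m(α_i) mod 11:
  α_1 = 4: Horner steps 2 → 3 → 3, so m(4) = 3.
  α_2 = 1: Horner steps 2 → 8 → 10, so m(1) = 10.
  α_3 = 10: Horner steps 2 → 4 → 9, so m(10) = 9.
  α_4 = 7: Horner steps 2 → 9 → 10, so m(7) = 10.
  α_5 = 9: Horner steps 2 → 2 → 9, so m(9) = 9.
Codeword c = [3, 10, 9, 10, 9] ∈ F_11^5.


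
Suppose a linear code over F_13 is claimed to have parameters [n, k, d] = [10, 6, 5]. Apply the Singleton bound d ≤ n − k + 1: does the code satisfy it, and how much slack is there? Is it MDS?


Singleton RHS = n − k + 1 = 5, slack = 0, bound satisfied, MDS.

Singleton bound: d ≤ n − k + 1.
Here n = 10, k = 6, so n − k + 1 = 5.
Given d = 5, check d ≤ 5: YES.
Slack = (n − k + 1) − d = 0.
The code is MDS (slack = 0).
Description: the claimed parameters are [10, 6, 5]_13; such a code would be MDS (meets Singleton bound).


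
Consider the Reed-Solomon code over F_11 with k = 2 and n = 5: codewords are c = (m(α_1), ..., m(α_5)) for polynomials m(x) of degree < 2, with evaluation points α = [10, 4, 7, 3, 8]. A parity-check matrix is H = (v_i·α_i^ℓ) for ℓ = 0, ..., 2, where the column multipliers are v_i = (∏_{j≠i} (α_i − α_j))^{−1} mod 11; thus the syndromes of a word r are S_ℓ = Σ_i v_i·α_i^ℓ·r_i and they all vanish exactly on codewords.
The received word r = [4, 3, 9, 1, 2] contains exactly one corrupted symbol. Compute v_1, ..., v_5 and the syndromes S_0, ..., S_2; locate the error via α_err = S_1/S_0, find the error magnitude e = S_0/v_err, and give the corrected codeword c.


S = (6, 4, 10), error at position 5, error magnitude e = 2, c = [4, 3, 9, 1, 0].

Step 1: column multipliers v_i = (∏_{j≠i}(α_i − α_j))^{−1} mod 11.
  i = 1 (α = 10): (10−4)(10−7)(10−3)(10−8) = 6·3·7·2 = 252 ≡ 10, so v_1 = 10^{−1} = 10 (mod 11).
  i = 2 (α = 4): (4−10)(4−7)(4−3)(4−8) = (−6)·(−3)·1·(−4) = −72 ≡ 5, so v_2 = 5^{−1} = 9 (mod 11).
  i = 3 (α = 7): (7−10)(7−4)(7−3)(7−8) = (−3)·3·4·(−1) = 36 ≡ 3, so v_3 = 3^{−1} = 4 (mod 11).
  i = 4 (α = 3): (3−10)(3−4)(3−7)(3−8) = (−7)·(−1)·(−4)·(−5) = 140 ≡ 8, so v_4 = 8^{−1} = 7 (mod 11).
  i = 5 (α = 8): (8−10)(8−4)(8−7)(8−3) = (−2)·4·1·5 = −40 ≡ 4, so v_5 = 4^{−1} = 3 (mod 11).
  v = [10, 9, 4, 7, 3].
Step 2: syndromes of r = [4, 3, 9, 1, 2] (all sums mod 11).
  S_0 = Σ v_i r_i = 10·4 + 9·3 + 4·9 + 7·1 + 3·2 = 116 ≡ 6.
  S_1 = Σ v_i α_i r_i = 10·10·4 + 9·4·3 + 4·7·9 + 7·3·1 + 3·8·2 = 829 ≡ 4.
  α_i^2 mod 11 = [1, 5, 5, 9, 9].
  S_2 = Σ v_i α_i^2 r_i = 10·1·4 + 9·5·3 + 4·5·9 + 7·9·1 + 3·9·2 = 472 ≡ 10.
  S = (6, 4, 10) ≠ 0, so r is not a codeword (an error is present).
Step 3: locate the error. For a single error e at position i, S_ℓ = v_i·e·α_i^ℓ, so α_err = S_1/S_0.
  S_0^{−1} = 6^{−1} = 2 (mod 11), so α_err = 4·2 = 8 ≡ 8 = α_5. Error position i = 5.
  Consistency check: S_2/S_1 = 10·3 = 30 ≡ 8 = α_err ✓ (single-error assumption holds).
Step 4: error magnitude e = S_0/v_5 = S_0·∏_{j≠5}(α_5 − α_j) = 6·4 = 24 ≡ 2 (mod 11).
Step 5: correct position 5: c_5 = r_5 − e = 2 − 2 ≡ 0 (mod 11). Hence c = [4, 3, 9, 1, 0].
  Check: interpolating c through the α_i gives m(x) = 6 + 2·x (degree < 2) with m(α_i) = c_i for every i, so c is indeed a codeword.


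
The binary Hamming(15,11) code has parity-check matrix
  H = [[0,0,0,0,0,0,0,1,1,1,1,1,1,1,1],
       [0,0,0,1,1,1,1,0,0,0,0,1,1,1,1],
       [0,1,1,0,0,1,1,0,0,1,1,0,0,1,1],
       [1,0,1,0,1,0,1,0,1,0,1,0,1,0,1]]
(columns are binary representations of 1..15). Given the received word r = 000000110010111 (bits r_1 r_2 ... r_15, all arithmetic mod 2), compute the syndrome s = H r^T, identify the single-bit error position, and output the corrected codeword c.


s = (1, 0, 0, 0)^T, error position = 8, corrected codeword c = 000000100010111

Compute s = H r^T mod 2 one row at a time:
  s_1 = 1 + 0 + 0 + 1 + 0 + 1 + 1 + 1 = 5 ≡ 1 (mod 2).
  s_2 = 0 + 0 + 0 + 1 + 0 + 1 + 1 + 1 = 4 ≡ 0 (mod 2).
  s_3 = 0 + 0 + 0 + 1 + 0 + 1 + 1 + 1 = 4 ≡ 0 (mod 2).
  s_4 = 0 + 0 + 0 + 1 + 0 + 1 + 1 + 1 = 4 ≡ 0 (mod 2).
s = (1, 0, 0, 0)^T — this equals column 8 of H (binary 1000), so error is at position 8.
Correct: flip bit 8 of r = 000000110010111 to get c = 000000100010111.


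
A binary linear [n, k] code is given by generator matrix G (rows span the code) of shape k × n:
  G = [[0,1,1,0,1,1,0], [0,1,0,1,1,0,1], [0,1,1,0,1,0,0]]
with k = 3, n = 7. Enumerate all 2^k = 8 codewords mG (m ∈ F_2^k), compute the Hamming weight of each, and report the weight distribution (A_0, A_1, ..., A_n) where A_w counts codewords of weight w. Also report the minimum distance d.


Weight distribution: A_0 = 1, A_1 = 1, A_3 = 2, A_4 = 3, A_5 = 1. Minimum distance d = 1.

Enumerate all 2^3 = 8 messages m ∈ F_2^3.
For each, compute codeword c = mG in F_2^7, then tally its weight.
  m = 000 → c = 0000000, weight = 0.
  m = 100 → c = 0110110, weight = 4.
  m = 010 → c = 0101101, weight = 4.
  m = 110 → c = 0011011, weight = 4.
  m = 001 → c = 0110100, weight = 3.
  m = 101 → c = 0000010, weight = 1.
  m = 011 → c = 0011001, weight = 3.
  m = 111 → c = 0101111, weight = 5.
Tally weights:
  weight 0: 1 codewords.
  weight 1: 1 codewords.
  weight 3: 2 codewords.
  weight 4: 3 codewords.
  weight 5: 1 codewords.
Minimum distance d = smallest w > 0 with A_w > 0 = 1.
Sanity: Σ A_w = 8 = 2^3 = 8 ✓.


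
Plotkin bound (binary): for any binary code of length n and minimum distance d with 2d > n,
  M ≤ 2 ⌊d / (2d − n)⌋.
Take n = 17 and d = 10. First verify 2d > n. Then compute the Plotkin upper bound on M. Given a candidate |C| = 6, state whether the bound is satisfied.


Plotkin bound M ≤ 6; given |C| = 6 ≤ bound (satisfied).

Check applicability: 2d = 20, n = 17.
2d − n = 3 > 0, so Plotkin applies.
Compute d/(2d−n) = 10/3 ≈ 3.3333.
⌊d/(2d−n)⌋ = 3.
Plotkin bound: M ≤ 2·3 = 6.
Given |C| = 6, check: satisfied.
This |C| is at the Plotkin bound.


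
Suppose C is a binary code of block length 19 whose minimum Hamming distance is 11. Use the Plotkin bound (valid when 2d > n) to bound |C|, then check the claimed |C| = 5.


Plotkin bound M ≤ 6; given |C| = 5 ≤ bound (satisfied).

Check applicability: 2d = 22, n = 19.
2d − n = 3 > 0, so Plotkin applies.
Compute d/(2d−n) = 11/3 ≈ 3.6667.
⌊d/(2d−n)⌋ = 3.
Plotkin bound: M ≤ 2·3 = 6.
Given |C| = 5, check: satisfied.
This |C| is below the Plotkin bound.


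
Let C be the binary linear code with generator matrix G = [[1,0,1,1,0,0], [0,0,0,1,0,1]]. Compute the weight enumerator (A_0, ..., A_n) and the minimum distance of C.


Weight distribution: A_0 = 1, A_2 = 1, A_3 = 2. Minimum distance d = 2.

Enumerate all 2^2 = 4 messages m ∈ F_2^2.
For each, compute codeword c = mG in F_2^6, then tally its weight.
  m = 00 → c = 000000, weight = 0.
  m = 10 → c = 101100, weight = 3.
  m = 01 → c = 000101, weight = 2.
  m = 11 → c = 101001, weight = 3.
Tally weights:
  weight 0: 1 codewords.
  weight 2: 1 codewords.
  weight 3: 2 codewords.
Minimum distance d = smallest w > 0 with A_w > 0 = 2.
Sanity: Σ A_w = 4 = 2^2 = 4 ✓.


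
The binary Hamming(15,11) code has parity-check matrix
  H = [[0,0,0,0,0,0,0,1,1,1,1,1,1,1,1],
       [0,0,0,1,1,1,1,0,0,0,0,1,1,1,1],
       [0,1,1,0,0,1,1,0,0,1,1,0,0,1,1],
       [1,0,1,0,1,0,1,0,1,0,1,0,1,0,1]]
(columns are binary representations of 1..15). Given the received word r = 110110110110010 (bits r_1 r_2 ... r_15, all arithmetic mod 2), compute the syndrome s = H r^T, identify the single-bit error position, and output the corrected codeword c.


s = (0, 0, 1, 0)^T, error position = 2, corrected codeword c = 100110110110010

Compute s = H r^T mod 2 one row at a time:
  s_1 = 1 + 0 + 1 + 1 + 0 + 0 + 1 + 0 = 4 ≡ 0 (mod 2).
  s_2 = 1 + 1 + 0 + 1 + 0 + 0 + 1 + 0 = 4 ≡ 0 (mod 2).
  s_3 = 1 + 0 + 0 + 1 + 1 + 1 + 1 + 0 = 5 ≡ 1 (mod 2).
  s_4 = 1 + 0 + 1 + 1 + 0 + 1 + 0 + 0 = 4 ≡ 0 (mod 2).
s = (0, 0, 1, 0)^T — this equals column 2 of H (binary 0010), so error is at position 2.
Correct: flip bit 2 of r = 110110110110010 to get c = 100110110110010.


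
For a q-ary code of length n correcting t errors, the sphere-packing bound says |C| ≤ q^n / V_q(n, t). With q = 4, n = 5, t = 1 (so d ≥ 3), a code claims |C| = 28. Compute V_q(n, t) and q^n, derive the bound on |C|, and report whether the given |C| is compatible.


V_q(n, t) = 16, q^n = 1024, Hamming bound = 64, |C| = 28 ≤ bound (satisfied).

Step 1: Compute V_q(n, t) = Σ_{j=0}^1 C(n, j) (q−1)^j.
  j = 0: C(5,0)·(3)^0 = 1·1 = 1.
  j = 1: C(5,1)·(3)^1 = 5·3 = 15.
  V_q(n, t) = 1 + 15 = 16.
Step 2: q^n = 4^5 = 1024.
Step 3: Hamming bound ⌊q^n / V_q(n,t)⌋ = ⌊1024/16⌋ = 64.
Step 4: Compare |C| = 28 to 64: satisfied.
The claimed |C| lies below the Hamming bound.


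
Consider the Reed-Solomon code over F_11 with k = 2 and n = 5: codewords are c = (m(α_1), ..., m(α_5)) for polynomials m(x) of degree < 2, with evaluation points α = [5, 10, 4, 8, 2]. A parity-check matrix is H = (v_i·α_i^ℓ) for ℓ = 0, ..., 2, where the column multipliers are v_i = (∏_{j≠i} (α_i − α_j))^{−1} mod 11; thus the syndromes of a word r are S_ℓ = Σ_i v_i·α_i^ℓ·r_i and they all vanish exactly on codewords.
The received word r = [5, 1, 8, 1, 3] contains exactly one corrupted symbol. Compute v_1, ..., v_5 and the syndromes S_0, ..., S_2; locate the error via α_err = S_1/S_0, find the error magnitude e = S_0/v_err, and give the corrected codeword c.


S = (6, 4, 10), error at position 4, error magnitude e = 5, c = [5, 1, 8, 7, 3].

Step 1: column multipliers v_i = (∏_{j≠i}(α_i − α_j))^{−1} mod 11.
  i = 1 (α = 5): (5−10)(5−4)(5−8)(5−2) = (−5)·1·(−3)·3 = 45 ≡ 1, so v_1 = 1^{−1} = 1 (mod 11).
  i = 2 (α = 10): (10−5)(10−4)(10−8)(10−2) = 5·6·2·8 = 480 ≡ 7, so v_2 = 7^{−1} = 8 (mod 11).
  i = 3 (α = 4): (4−5)(4−10)(4−8)(4−2) = (−1)·(−6)·(−4)·2 = −48 ≡ 7, so v_3 = 7^{−1} = 8 (mod 11).
  i = 4 (α = 8): (8−5)(8−10)(8−4)(8−2) = 3·(−2)·4·6 = −144 ≡ 10, so v_4 = 10^{−1} = 10 (mod 11).
  i = 5 (α = 2): (2−5)(2−10)(2−4)(2−8) = (−3)·(−8)·(−2)·(−6) = 288 ≡ 2, so v_5 = 2^{−1} = 6 (mod 11).
  v = [1, 8, 8, 10, 6].
Step 2: syndromes of r = [5, 1, 8, 1, 3] (all sums mod 11).
  S_0 = Σ v_i r_i = 1·5 + 8·1 + 8·8 + 10·1 + 6·3 = 105 ≡ 6.
  S_1 = Σ v_i α_i r_i = 1·5·5 + 8·10·1 + 8·4·8 + 10·8·1 + 6·2·3 = 477 ≡ 4.
  α_i^2 mod 11 = [3, 1, 5, 9, 4].
  S_2 = Σ v_i α_i^2 r_i = 1·3·5 + 8·1·1 + 8·5·8 + 10·9·1 + 6·4·3 = 505 ≡ 10.
  S = (6, 4, 10) ≠ 0, so r is not a codeword (an error is present).
Step 3: locate the error. For a single error e at position i, S_ℓ = v_i·e·α_i^ℓ, so α_err = S_1/S_0.
  S_0^{−1} = 6^{−1} = 2 (mod 11), so α_err = 4·2 = 8 ≡ 8 = α_4. Error position i = 4.
  Consistency check: S_2/S_1 = 10·3 = 30 ≡ 8 = α_err ✓ (single-error assumption holds).
Step 4: error magnitude e = S_0/v_4 = S_0·∏_{j≠4}(α_4 − α_j) = 6·10 = 60 ≡ 5 (mod 11).
Step 5: correct position 4: c_4 = r_4 − e = 1 − 5 ≡ 7 (mod 11). Hence c = [5, 1, 8, 7, 3].
  Check: interpolating c through the α_i gives m(x) = 9 + 8·x (degree < 2) with m(α_i) = c_i for every i, so c is indeed a codeword.


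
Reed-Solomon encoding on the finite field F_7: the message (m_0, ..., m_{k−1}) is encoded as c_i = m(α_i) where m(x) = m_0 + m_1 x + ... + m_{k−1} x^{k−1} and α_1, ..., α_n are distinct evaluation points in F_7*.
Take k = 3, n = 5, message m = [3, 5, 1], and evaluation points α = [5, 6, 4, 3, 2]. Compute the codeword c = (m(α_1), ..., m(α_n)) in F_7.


c = [4, 6, 4, 6, 3]

Message polynomial: m(x) = 3 + 5·x + 1·x^2 (mod 7).
For each evaluation point α_i, compute m(α_i) mod 7:
  α_1 = 5: Horner steps 1 → 3 → 4, so m(5) = 4.
  α_2 = 6: Horner steps 1 → 4 → 6, so m(6) = 6.
  α_3 = 4: Horner steps 1 → 2 → 4, so m(4) = 4.
  α_4 = 3: Horner steps 1 → 1 → 6, so m(3) = 6.
  α_5 = 2: Horner steps 1 → 0 → 3, so m(2) = 3.
Codeword c = [4, 6, 4, 6, 3] ∈ F_7^5.


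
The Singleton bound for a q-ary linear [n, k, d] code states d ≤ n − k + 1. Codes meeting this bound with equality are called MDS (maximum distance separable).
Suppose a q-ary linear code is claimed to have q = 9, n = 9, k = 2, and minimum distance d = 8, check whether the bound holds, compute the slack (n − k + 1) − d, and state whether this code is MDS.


Singleton RHS = n − k + 1 = 8, slack = 0, bound satisfied, MDS.

Singleton bound: d ≤ n − k + 1.
Here n = 9, k = 2, so n − k + 1 = 8.
Given d = 8, check d ≤ 8: YES.
Slack = (n − k + 1) − d = 0.
The code is MDS (slack = 0).
Description: the claimed parameters are [9, 2, 8]_9; such a code would be MDS (meets Singleton bound).


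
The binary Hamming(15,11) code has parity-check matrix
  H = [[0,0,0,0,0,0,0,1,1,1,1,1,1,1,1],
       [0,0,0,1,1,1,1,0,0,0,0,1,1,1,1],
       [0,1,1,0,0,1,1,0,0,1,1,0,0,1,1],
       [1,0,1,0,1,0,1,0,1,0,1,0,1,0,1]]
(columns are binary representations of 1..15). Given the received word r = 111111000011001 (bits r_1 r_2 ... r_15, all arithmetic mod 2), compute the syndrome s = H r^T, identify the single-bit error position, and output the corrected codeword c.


s = (1, 1, 1, 1)^T, error position = 15, corrected codeword c = 111111000011000

Compute s = H r^T mod 2 one row at a time:
  s_1 = 0 + 0 + 0 + 1 + 1 + 0 + 0 + 1 = 3 ≡ 1 (mod 2).
  s_2 = 1 + 1 + 1 + 0 + 1 + 0 + 0 + 1 = 5 ≡ 1 (mod 2).
  s_3 = 1 + 1 + 1 + 0 + 0 + 1 + 0 + 1 = 5 ≡ 1 (mod 2).
  s_4 = 1 + 1 + 1 + 0 + 0 + 1 + 0 + 1 = 5 ≡ 1 (mod 2).
s = (1, 1, 1, 1)^T — this equals column 15 of H (binary 1111), so error is at position 15.
Correct: flip bit 15 of r = 111111000011001 to get c = 111111000011000.


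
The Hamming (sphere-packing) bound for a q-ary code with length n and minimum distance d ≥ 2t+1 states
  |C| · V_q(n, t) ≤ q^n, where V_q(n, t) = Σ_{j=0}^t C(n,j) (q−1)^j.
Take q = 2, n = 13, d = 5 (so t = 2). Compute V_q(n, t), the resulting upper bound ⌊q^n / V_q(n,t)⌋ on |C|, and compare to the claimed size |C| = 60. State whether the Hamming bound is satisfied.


V_q(n, t) = 92, q^n = 8192, Hamming bound = 89, |C| = 60 ≤ bound (satisfied).

Step 1: Compute V_q(n, t) = Σ_{j=0}^2 C(n, j) (q−1)^j.
  j = 0: C(13,0)·(1)^0 = 1·1 = 1.
  j = 1: C(13,1)·(1)^1 = 13·1 = 13.
  j = 2: C(13,2)·(1)^2 = 78·1 = 78.
  V_q(n, t) = 1 + 13 + 78 = 92.
Step 2: q^n = 2^13 = 8192.
Step 3: Hamming bound ⌊q^n / V_q(n,t)⌋ = ⌊8192/92⌋ = 89.
Step 4: Compare |C| = 60 to 89: satisfied.
The claimed |C| lies below the Hamming bound.


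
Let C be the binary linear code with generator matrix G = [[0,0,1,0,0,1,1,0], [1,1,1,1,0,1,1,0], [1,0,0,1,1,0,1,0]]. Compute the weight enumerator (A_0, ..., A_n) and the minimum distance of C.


Weight distribution: A_0 = 1, A_3 = 3, A_4 = 2, A_5 = 1, A_6 = 1. Minimum distance d = 3.

Enumerate all 2^3 = 8 messages m ∈ F_2^3.
For each, compute codeword c = mG in F_2^8, then tally its weight.
  m = 000 → c = 00000000, weight = 0.
  m = 100 → c = 00100110, weight = 3.
  m = 010 → c = 11110110, weight = 6.
  m = 110 → c = 11010000, weight = 3.
  m = 001 → c = 10011010, weight = 4.
  m = 101 → c = 10111100, weight = 5.
  m = 011 → c = 01101100, weight = 4.
  m = 111 → c = 01001010, weight = 3.
Tally weights:
  weight 0: 1 codewords.
  weight 3: 3 codewords.
  weight 4: 2 codewords.
  weight 5: 1 codewords.
  weight 6: 1 codewords.
Minimum distance d = smallest w > 0 with A_w > 0 = 3.
Sanity: Σ A_w = 8 = 2^3 = 8 ✓.
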